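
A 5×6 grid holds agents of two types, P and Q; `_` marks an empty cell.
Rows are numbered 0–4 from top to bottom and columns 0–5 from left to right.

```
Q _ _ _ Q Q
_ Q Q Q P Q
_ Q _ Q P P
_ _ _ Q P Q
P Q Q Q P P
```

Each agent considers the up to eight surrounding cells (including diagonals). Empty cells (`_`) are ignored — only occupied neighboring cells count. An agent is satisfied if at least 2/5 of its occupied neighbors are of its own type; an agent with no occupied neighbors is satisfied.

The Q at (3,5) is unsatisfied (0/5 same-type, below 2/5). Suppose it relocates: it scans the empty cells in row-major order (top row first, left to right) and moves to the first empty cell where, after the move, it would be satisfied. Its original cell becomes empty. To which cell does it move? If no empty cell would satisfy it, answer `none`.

(0,1)

Vacating (3,5). Empty cells in order:
  (0,1): 3/3 same-type → satisfied — stop here.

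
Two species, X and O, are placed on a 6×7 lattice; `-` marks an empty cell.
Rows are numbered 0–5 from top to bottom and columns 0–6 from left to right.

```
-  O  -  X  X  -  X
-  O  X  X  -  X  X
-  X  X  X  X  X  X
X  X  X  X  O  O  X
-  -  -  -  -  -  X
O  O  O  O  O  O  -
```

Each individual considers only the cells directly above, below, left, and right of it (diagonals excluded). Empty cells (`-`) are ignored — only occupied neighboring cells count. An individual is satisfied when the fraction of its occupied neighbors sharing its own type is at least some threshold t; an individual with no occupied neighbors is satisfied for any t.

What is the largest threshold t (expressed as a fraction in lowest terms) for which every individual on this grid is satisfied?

1/3

Row 0: (0,1)O 1/1 · (0,3)X 2/2 · (0,4)X 1/1 · (0,6)X 1/1
Row 1: (1,1)O 1/3 · (1,2)X 2/3 · (1,3)X 3/3 · (1,5)X 2/2 · (1,6)X 3/3
Row 2: (2,1)X 2/3 · (2,2)X 4/4 · (2,3)X 4/4 · (2,4)X 2/3 · (2,5)X 3/4 · (2,6)X 3/3
Row 3: (3,0)X 1/1 · (3,1)X 3/3 · (3,2)X 3/3 · (3,3)X 2/3 · (3,4)O 1/3 · (3,5)O 1/3 · (3,6)X 2/3
Row 4: (4,6)X 1/1
Row 5: (5,0)O 1/1 · (5,1)O 2/2 · (5,2)O 2/2 · (5,3)O 2/2 · (5,4)O 2/2 · (5,5)O 1/1
The smallest same-type fraction is 1/3 at (1,1), which reduces to 1/3. Any threshold above that leaves this individual unsatisfied.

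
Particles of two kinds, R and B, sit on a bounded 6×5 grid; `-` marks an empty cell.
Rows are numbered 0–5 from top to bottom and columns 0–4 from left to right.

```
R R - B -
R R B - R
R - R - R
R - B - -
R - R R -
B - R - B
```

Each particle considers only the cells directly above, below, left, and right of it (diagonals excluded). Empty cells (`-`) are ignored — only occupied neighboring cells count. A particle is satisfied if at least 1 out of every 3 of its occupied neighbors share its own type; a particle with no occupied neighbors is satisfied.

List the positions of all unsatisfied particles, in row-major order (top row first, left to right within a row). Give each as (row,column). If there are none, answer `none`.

(0,0)R 2/2 ok
(0,1)R 2/2 ok
(0,3)B 0/0 ok
(1,0)R 3/3 ok
(1,1)R 2/3 ok
(1,2)B 0/2 unhappy
(1,4)R 1/1 ok
(2,0)R 2/2 ok
(2,2)R 0/2 unhappy
(2,4)R 1/1 ok
(3,0)R 2/2 ok
(3,2)B 0/2 unhappy
(4,0)R 1/2 ok
(4,2)R 2/3 ok
(4,3)R 1/1 ok
(5,0)B 0/1 unhappy
(5,2)R 1/1 ok
(5,4)B 0/0 ok

(1,2), (2,2), (3,2), (5,0)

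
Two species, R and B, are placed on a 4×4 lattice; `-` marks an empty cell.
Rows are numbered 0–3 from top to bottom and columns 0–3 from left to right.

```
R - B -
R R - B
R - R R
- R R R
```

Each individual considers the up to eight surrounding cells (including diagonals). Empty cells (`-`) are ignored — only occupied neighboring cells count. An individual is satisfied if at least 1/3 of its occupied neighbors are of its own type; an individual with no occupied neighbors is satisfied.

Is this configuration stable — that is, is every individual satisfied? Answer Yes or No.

Yes

Row 0: (0,0)R 2/2 ✓ · (0,2)B 1/2 ✓
Row 1: (1,0)R 3/3 ✓ · (1,1)R 4/5 ✓ · (1,3)B 1/3 ✓
Row 2: (2,0)R 3/3 ✓ · (2,2)R 5/6 ✓ · (2,3)R 3/4 ✓
Row 3: (3,1)R 3/3 ✓ · (3,2)R 4/4 ✓ · (3,3)R 3/3 ✓
All meet the threshold, so the configuration is stable.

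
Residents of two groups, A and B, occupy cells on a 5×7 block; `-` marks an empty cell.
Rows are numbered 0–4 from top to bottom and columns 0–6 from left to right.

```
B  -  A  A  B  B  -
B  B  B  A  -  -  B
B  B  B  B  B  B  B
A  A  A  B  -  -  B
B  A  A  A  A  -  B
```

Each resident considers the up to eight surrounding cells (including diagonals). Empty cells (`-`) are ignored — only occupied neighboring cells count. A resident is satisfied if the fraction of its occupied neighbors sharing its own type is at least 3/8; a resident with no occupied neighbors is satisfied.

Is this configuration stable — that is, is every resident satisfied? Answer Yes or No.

Row 0: (0,0)B 2/2 ✓ · (0,2)A 2/4 ✓ · (0,3)A 2/4 ✓ · (0,4)B 1/3 ✗ · (0,5)B 2/2 ✓
Row 1: (1,0)B 4/4 ✓ · (1,1)B 6/7 ✓ · (1,2)B 4/7 ✓ · (1,3)A 2/7 ✗ · (1,6)B 3/3 ✓
Row 2: (2,0)B 3/5 ✓ · (2,1)B 5/8 ✓ · (2,2)B 5/8 ✓ · (2,3)B 4/6 ✓ · (2,4)B 3/4 ✓ · (2,5)B 4/4 ✓ · (2,6)B 3/3 ✓
Row 3: (3,0)A 2/5 ✓ · (3,1)A 4/8 ✓ · (3,2)A 4/8 ✓ · (3,3)B 3/7 ✓ · (3,6)B 3/3 ✓
Row 4: (4,0)B 0/3 ✗ · (4,1)A 4/5 ✓ · (4,2)A 4/5 ✓ · (4,3)A 3/4 ✓ · (4,4)A 1/2 ✓ · (4,6)B 1/1 ✓
For instance (0,4) has only 1/3 same-type neighbors, below 3/8.

No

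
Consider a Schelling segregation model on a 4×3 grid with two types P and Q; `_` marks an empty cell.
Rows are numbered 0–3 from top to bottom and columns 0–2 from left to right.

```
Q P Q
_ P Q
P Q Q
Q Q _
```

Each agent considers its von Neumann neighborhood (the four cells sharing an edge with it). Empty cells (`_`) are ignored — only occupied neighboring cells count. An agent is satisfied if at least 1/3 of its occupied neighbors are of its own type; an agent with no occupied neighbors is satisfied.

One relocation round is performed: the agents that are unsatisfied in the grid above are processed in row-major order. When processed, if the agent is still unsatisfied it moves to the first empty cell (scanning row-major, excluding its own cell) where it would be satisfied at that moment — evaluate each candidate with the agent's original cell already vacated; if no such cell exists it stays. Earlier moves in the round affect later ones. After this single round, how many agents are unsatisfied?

Initially unsatisfied (in order): (0,0), (2,0).
  (0,0) → (3,2).
  (2,0) → (0,0).
Resulting grid:
P P Q
_ P Q
_ Q Q
Q Q Q
All satisfied now.

0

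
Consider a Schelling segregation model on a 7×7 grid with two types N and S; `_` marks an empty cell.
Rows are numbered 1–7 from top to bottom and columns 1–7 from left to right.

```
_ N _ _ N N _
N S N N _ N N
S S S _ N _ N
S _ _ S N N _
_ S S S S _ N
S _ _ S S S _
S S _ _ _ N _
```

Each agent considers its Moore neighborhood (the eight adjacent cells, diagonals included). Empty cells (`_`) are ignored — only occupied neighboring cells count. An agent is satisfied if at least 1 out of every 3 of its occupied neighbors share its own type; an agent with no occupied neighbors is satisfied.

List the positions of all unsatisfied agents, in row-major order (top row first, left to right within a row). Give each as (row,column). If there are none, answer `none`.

(2,1), (7,6)

(1,2)N 2/3 satisfied
(1,5)N 3/3 satisfied
(1,6)N 3/3 satisfied
(2,1)N 1/4 not
(2,2)S 3/6 satisfied
(2,3)N 2/5 satisfied
(2,4)N 3/4 satisfied
(2,6)N 5/5 satisfied
(2,7)N 3/3 satisfied
(3,1)S 3/4 satisfied
(3,2)S 4/6 satisfied
(3,3)S 3/5 satisfied
(3,5)N 4/5 satisfied
(3,7)N 3/3 satisfied
(4,1)S 3/3 satisfied
(4,4)S 4/6 satisfied
(4,5)N 2/5 satisfied
(4,6)N 4/5 satisfied
(5,2)S 3/3 satisfied
(5,3)S 4/4 satisfied
(5,4)S 5/6 satisfied
(5,5)S 5/7 satisfied
(5,7)N 1/2 satisfied
(6,1)S 3/3 satisfied
(6,4)S 4/4 satisfied
(6,5)S 4/5 satisfied
(6,6)S 2/4 satisfied
(7,1)S 2/2 satisfied
(7,2)S 2/2 satisfied
(7,6)N 0/2 not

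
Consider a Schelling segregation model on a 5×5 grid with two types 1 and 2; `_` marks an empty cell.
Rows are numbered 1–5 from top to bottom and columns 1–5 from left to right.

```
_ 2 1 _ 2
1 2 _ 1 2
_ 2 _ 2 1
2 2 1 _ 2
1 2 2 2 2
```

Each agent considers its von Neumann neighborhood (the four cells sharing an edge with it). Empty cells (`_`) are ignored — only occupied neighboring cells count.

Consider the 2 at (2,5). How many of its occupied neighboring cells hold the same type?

1

Occupied neighbors of (2,5): (1,5)=2, (3,5)=1, (2,4)=1.
Same type (2): 1 of 3.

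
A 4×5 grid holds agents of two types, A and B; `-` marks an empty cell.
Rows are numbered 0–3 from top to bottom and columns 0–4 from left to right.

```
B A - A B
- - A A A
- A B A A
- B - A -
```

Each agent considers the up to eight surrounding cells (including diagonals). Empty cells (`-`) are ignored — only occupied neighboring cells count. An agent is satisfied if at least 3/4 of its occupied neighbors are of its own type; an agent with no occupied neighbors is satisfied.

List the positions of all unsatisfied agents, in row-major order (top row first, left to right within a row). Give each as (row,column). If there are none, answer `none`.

(0,0), (0,1), (0,4), (1,3), (2,1), (2,2), (3,1), (3,3)

(0,0)B 0/1 unhappy
(0,1)A 1/2 unhappy
(0,3)A 3/4 ok
(0,4)B 0/3 unhappy
(1,2)A 5/6 ok
(1,3)A 5/7 unhappy
(1,4)A 4/5 ok
(2,1)A 1/3 unhappy
(2,2)B 1/6 unhappy
(2,3)A 5/6 ok
(2,4)A 4/4 ok
(3,1)B 1/2 unhappy
(3,3)A 2/3 unhappy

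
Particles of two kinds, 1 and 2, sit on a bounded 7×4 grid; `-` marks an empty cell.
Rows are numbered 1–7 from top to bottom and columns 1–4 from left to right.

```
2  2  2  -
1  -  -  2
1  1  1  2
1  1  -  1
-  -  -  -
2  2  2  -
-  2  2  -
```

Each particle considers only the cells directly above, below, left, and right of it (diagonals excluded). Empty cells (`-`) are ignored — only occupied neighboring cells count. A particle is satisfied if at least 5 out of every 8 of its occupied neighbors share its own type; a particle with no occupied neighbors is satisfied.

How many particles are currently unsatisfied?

5

Row 1: (1,1)2 1/2 unhappy · (1,2)2 2/2 ok · (1,3)2 1/1 ok
Row 2: (2,1)1 1/2 unhappy · (2,4)2 1/1 ok
Row 3: (3,1)1 3/3 ok · (3,2)1 3/3 ok · (3,3)1 1/2 unhappy · (3,4)2 1/3 unhappy
Row 4: (4,1)1 2/2 ok · (4,2)1 2/2 ok · (4,4)1 0/1 unhappy
Row 6: (6,1)2 1/1 ok · (6,2)2 3/3 ok · (6,3)2 2/2 ok
Row 7: (7,2)2 2/2 ok · (7,3)2 2/2 ok
Unsatisfied: (1,1), (2,1), (3,3), (3,4), (4,4) — 5 in total.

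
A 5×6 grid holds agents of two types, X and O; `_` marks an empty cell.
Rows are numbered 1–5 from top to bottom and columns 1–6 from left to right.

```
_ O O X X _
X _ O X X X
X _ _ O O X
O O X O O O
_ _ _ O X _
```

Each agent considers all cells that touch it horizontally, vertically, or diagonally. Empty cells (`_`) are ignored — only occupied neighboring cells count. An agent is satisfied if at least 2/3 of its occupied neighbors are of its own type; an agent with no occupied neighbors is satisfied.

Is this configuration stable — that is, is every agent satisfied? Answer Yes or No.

No

(1,2)O 2/3 satisfied
(1,3)O 2/4 not
(1,4)X 3/5 not
(1,5)X 4/4 satisfied
(2,1)X 1/2 not
(2,3)O 3/5 not
(2,4)X 3/7 not
(2,5)X 5/7 satisfied
(2,6)X 3/4 satisfied
(3,1)X 1/3 not
(3,4)O 4/7 not
(3,5)O 4/8 not
(3,6)X 2/5 not
(4,1)O 1/2 not
(4,2)O 1/3 not
(4,3)X 0/4 not
(4,4)O 4/6 satisfied
(4,5)O 5/7 satisfied
(4,6)O 2/4 not
(5,4)O 2/4 not
(5,5)X 0/4 not
For instance (1,3) has only 2/4 same-type neighbors, below 2/3.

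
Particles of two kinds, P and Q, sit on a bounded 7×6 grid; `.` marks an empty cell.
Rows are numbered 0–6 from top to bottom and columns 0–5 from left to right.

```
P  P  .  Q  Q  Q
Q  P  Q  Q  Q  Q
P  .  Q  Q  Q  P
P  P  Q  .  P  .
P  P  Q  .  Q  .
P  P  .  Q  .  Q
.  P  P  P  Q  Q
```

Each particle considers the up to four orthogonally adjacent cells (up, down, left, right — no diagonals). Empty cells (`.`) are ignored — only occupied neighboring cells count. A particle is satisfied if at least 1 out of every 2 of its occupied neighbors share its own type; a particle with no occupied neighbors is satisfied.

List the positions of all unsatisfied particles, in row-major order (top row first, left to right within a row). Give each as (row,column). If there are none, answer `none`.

(1,0), (1,1), (2,5), (3,4), (4,4), (5,3), (6,3)

(0,0)P 1/2 ok
(0,1)P 2/2 ok
(0,3)Q 2/2 ok
(0,4)Q 3/3 ok
(0,5)Q 2/2 ok
(1,0)Q 0/3 unhappy
(1,1)P 1/3 unhappy
(1,2)Q 2/3 ok
(1,3)Q 4/4 ok
(1,4)Q 4/4 ok
(1,5)Q 2/3 ok
(2,0)P 1/2 ok
(2,2)Q 3/3 ok
(2,3)Q 3/3 ok
(2,4)Q 2/4 ok
(2,5)P 0/2 unhappy
(3,0)P 3/3 ok
(3,1)P 2/3 ok
(3,2)Q 2/3 ok
(3,4)P 0/2 unhappy
(4,0)P 3/3 ok
(4,1)P 3/4 ok
(4,2)Q 1/2 ok
(4,4)Q 0/1 unhappy
(5,0)P 2/2 ok
(5,1)P 3/3 ok
(5,3)Q 0/1 unhappy
(5,5)Q 1/1 ok
(6,1)P 2/2 ok
(6,2)P 2/2 ok
(6,3)P 1/3 unhappy
(6,4)Q 1/2 ok
(6,5)Q 2/2 ok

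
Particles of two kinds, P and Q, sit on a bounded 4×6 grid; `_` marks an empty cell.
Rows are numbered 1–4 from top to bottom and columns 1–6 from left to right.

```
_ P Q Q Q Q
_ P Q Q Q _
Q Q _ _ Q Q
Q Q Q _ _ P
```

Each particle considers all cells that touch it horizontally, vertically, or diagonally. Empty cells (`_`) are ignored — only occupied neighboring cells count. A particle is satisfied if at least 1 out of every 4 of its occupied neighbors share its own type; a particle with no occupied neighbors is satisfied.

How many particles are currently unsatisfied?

2

Row 1: (1,2)P 1/3 ✓ · (1,3)Q 3/5 ✓ · (1,4)Q 5/5 ✓ · (1,5)Q 4/4 ✓ · (1,6)Q 2/2 ✓
Row 2: (2,2)P 1/5 ✗ · (2,3)Q 4/6 ✓ · (2,4)Q 6/6 ✓ · (2,5)Q 6/6 ✓
Row 3: (3,1)Q 3/4 ✓ · (3,2)Q 5/6 ✓ · (3,5)Q 3/4 ✓ · (3,6)Q 2/3 ✓
Row 4: (4,1)Q 3/3 ✓ · (4,2)Q 4/4 ✓ · (4,3)Q 2/2 ✓ · (4,6)P 0/2 ✗
Unsatisfied: (2,2), (4,6) — 2 in total.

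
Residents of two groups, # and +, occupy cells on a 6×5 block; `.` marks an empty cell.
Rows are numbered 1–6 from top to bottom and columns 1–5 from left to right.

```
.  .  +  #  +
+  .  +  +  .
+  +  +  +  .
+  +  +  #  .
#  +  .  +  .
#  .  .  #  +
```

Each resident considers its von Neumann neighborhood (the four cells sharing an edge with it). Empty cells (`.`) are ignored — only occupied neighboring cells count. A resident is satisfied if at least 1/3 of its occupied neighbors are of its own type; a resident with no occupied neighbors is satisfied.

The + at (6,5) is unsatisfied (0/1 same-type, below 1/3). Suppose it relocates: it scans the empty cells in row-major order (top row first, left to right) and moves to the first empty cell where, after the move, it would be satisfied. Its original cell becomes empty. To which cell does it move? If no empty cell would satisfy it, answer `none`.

Vacating (6,5). Empty cells in order:
  (1,1): 1/1 same-type → satisfied — stop here.

(1,1)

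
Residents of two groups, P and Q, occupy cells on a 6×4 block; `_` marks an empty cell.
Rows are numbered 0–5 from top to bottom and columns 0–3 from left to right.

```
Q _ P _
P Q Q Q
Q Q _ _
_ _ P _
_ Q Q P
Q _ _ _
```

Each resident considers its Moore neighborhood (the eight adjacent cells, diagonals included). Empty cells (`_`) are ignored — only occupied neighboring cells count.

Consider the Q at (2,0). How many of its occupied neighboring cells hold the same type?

2

Occupied neighbors of (2,0): (1,0)=P, (1,1)=Q, (2,1)=Q.
Same type (Q): 2 of 3.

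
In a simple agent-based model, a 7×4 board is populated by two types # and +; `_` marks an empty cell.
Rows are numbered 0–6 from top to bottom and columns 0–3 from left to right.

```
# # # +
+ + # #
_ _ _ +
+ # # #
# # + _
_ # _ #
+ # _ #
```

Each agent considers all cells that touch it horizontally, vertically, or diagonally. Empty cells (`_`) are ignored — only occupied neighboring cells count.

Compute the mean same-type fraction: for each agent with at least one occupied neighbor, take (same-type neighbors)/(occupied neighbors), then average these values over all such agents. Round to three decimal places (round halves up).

0.410

Row 0: (0,0)# 1/3 · (0,1)# 3/5 · (0,2)# 3/5 · (0,3)+ 0/3
Row 1: (1,0)+ 1/3 · (1,1)+ 1/5 · (1,2)# 3/6 · (1,3)# 2/4
Row 2: (2,3)+ 0/4
Row 3: (3,0)+ 0/3 · (3,1)# 3/5 · (3,2)# 3/5 · (3,3)# 1/3
Row 4: (4,0)# 3/4 · (4,1)# 4/6 · (4,2)+ 0/6
Row 5: (5,1)# 3/5 · (5,3)# 1/2
Row 6: (6,0)+ 0/2 · (6,1)# 1/2 · (6,3)# 1/1
Sum over 21 agents: 1/3 + 3/5 + 3/5 + 0/3 + 1/3 + 1/5 + 3/6 + 2/4 + 0/4 + 0/3 + 3/5 + 3/5 + 1/3 + 3/4 + 4/6 + 0/6 + 3/5 + 1/2 + 0/2 + 1/2 + 1/1 = 517/60; mean = 517/60 ÷ 21 = 517/1260 = 0.410317… → 0.410.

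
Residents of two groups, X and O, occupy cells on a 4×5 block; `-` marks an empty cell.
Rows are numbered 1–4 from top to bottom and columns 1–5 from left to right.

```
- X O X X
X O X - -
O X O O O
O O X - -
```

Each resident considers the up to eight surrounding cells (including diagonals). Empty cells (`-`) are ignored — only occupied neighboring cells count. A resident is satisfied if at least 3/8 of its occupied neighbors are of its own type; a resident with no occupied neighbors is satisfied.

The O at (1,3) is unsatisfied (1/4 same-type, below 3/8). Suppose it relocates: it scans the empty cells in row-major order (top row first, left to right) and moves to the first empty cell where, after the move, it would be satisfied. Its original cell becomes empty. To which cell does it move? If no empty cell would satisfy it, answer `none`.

(2,4)

Vacating (1,3). Empty cells in order:
  (1,1): 1/3 same-type → still unsatisfied.
  (2,4): 3/6 same-type → satisfied — stop here.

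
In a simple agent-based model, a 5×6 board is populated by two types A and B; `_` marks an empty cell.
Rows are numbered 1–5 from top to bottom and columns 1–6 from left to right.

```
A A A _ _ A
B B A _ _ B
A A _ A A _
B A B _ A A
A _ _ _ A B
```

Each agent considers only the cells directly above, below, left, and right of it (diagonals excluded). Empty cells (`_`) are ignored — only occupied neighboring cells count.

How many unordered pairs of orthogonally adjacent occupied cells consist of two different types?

Scan each occupied cell's neighbors to the right and below so each pair is counted once.
From row 1: 3 unlike of 6 pairs (running 3/6).
From row 2: 3 unlike of 4 pairs (running 6/10).
From row 3: 1 unlike of 5 pairs (running 7/15).
From row 4: 4 unlike of 6 pairs (running 11/21).
From row 5: 1 unlike of 1 pairs (running 12/22).
Total adjacent occupied pairs: 22; unlike-type pairs: 12.

12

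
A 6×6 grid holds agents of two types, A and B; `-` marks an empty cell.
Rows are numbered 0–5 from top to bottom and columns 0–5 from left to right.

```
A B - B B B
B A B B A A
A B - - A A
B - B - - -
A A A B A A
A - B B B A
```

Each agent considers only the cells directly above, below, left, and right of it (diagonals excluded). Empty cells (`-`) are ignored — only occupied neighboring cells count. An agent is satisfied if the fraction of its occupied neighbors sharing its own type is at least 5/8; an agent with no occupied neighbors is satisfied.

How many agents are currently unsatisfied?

17

Row 0: (0,0)A 0/2 unhappy · (0,1)B 0/2 unhappy · (0,3)B 2/2 ok · (0,4)B 2/3 ok · (0,5)B 1/2 unhappy
Row 1: (1,0)B 0/3 unhappy · (1,1)A 0/4 unhappy · (1,2)B 1/2 unhappy · (1,3)B 2/3 ok · (1,4)A 2/4 unhappy · (1,5)A 2/3 ok
Row 2: (2,0)A 0/3 unhappy · (2,1)B 0/2 unhappy · (2,4)A 2/2 ok · (2,5)A 2/2 ok
Row 3: (3,0)B 0/2 unhappy · (3,2)B 0/1 unhappy
Row 4: (4,0)A 2/3 ok · (4,1)A 2/2 ok · (4,2)A 1/4 unhappy · (4,3)B 1/3 unhappy · (4,4)A 1/3 unhappy · (4,5)A 2/2 ok
Row 5: (5,0)A 1/1 ok · (5,2)B 1/2 unhappy · (5,3)B 3/3 ok · (5,4)B 1/3 unhappy · (5,5)A 1/2 unhappy
Unsatisfied: (0,0), (0,1), (0,5), (1,0), (1,1), (1,2), (1,4), (2,0), (2,1), (3,0), (3,2), (4,2), (4,3), (4,4), (5,2), (5,4), (5,5) — 17 in total.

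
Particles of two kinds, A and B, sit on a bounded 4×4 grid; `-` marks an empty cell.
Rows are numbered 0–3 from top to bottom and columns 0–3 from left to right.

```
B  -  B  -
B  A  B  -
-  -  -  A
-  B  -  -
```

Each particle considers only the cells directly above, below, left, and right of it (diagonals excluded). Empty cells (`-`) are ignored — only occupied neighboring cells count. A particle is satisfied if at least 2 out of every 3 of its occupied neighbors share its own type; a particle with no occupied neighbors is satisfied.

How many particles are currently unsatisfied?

Row 0: (0,0)B 1/1 ✓ · (0,2)B 1/1 ✓
Row 1: (1,0)B 1/2 ✗ · (1,1)A 0/2 ✗ · (1,2)B 1/2 ✗
Row 2: (2,3)A 0/0 ✓
Row 3: (3,1)B 0/0 ✓
Unsatisfied: (1,0), (1,1), (1,2) — 3 in total.

3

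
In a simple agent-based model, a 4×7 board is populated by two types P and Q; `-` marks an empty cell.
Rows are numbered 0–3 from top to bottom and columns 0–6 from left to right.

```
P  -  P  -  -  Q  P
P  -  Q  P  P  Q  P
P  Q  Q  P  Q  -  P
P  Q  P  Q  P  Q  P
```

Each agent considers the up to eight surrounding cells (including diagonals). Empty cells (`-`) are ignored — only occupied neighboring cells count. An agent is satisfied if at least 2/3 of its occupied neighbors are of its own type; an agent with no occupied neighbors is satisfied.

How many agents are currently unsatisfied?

Row 0: (0,0)P 1/1 ok · (0,2)P 1/2 unhappy · (0,5)Q 1/4 unhappy · (0,6)P 1/3 unhappy
Row 1: (1,0)P 2/3 ok · (1,2)Q 2/5 unhappy · (1,3)P 3/6 unhappy · (1,4)P 2/5 unhappy · (1,5)Q 2/6 unhappy · (1,6)P 2/4 unhappy
Row 2: (2,0)P 2/4 unhappy · (2,1)Q 3/7 unhappy · (2,2)Q 4/7 unhappy · (2,3)P 4/8 unhappy · (2,4)Q 3/7 unhappy · (2,6)P 2/4 unhappy
Row 3: (3,0)P 1/3 unhappy · (3,1)Q 2/5 unhappy · (3,2)P 1/5 unhappy · (3,3)Q 2/5 unhappy · (3,4)P 1/4 unhappy · (3,5)Q 1/4 unhappy · (3,6)P 1/2 unhappy
Unsatisfied: (0,2), (0,5), (0,6), (1,2), (1,3), (1,4), (1,5), (1,6), (2,0), (2,1), (2,2), (2,3), (2,4), (2,6), (3,0), (3,1), (3,2), (3,3), (3,4), (3,5), (3,6) — 21 in total.

21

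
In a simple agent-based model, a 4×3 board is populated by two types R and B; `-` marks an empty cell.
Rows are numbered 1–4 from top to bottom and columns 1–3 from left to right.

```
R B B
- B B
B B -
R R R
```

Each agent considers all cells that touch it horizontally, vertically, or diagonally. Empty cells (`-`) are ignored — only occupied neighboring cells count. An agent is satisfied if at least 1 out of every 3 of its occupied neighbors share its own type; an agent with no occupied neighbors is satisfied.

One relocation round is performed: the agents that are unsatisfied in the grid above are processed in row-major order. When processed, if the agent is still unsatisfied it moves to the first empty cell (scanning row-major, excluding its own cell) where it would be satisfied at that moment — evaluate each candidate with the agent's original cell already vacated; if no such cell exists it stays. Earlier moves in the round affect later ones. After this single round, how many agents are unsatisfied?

0

Initially unsatisfied (in order): (1,1).
  (1,1) → (3,3).
Resulting grid:
- B B
- B B
B B R
R R R
All satisfied now.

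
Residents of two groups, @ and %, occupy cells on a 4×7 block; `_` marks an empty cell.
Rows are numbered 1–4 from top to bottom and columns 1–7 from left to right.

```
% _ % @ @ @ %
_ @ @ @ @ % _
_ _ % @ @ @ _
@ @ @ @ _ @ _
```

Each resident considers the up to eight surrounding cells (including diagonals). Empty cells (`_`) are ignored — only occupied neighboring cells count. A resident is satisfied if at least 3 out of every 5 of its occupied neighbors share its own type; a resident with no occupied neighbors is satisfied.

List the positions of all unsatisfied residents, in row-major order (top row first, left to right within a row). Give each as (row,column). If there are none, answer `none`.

(1,1)% 0/1 ✗
(1,3)% 0/4 ✗
(1,4)@ 4/5 ✓
(1,5)@ 4/5 ✓
(1,6)@ 2/4 ✗
(1,7)% 1/2 ✗
(2,2)@ 1/4 ✗
(2,3)@ 4/6 ✓
(2,4)@ 6/8 ✓
(2,5)@ 7/8 ✓
(2,6)% 1/6 ✗
(3,3)% 0/7 ✗
(3,4)@ 6/7 ✓
(3,5)@ 6/7 ✓
(3,6)@ 3/4 ✓
(4,1)@ 1/1 ✓
(4,2)@ 2/3 ✓
(4,3)@ 3/4 ✓
(4,4)@ 3/4 ✓
(4,6)@ 2/2 ✓

(1,1), (1,3), (1,6), (1,7), (2,2), (2,6), (3,3)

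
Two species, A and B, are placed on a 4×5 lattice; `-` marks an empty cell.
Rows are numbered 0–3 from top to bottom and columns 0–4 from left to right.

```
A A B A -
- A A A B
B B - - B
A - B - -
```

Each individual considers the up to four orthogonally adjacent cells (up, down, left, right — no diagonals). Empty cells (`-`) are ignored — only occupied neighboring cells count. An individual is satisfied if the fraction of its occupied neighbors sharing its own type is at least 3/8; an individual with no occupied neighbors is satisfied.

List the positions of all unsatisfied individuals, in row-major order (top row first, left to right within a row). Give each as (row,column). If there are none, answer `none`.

(0,2), (3,0)

Row 0: (0,0)A 1/1 ✓ · (0,1)A 2/3 ✓ · (0,2)B 0/3 ✗ · (0,3)A 1/2 ✓
Row 1: (1,1)A 2/3 ✓ · (1,2)A 2/3 ✓ · (1,3)A 2/3 ✓ · (1,4)B 1/2 ✓
Row 2: (2,0)B 1/2 ✓ · (2,1)B 1/2 ✓ · (2,4)B 1/1 ✓
Row 3: (3,0)A 0/1 ✗ · (3,2)B 0/0 ✓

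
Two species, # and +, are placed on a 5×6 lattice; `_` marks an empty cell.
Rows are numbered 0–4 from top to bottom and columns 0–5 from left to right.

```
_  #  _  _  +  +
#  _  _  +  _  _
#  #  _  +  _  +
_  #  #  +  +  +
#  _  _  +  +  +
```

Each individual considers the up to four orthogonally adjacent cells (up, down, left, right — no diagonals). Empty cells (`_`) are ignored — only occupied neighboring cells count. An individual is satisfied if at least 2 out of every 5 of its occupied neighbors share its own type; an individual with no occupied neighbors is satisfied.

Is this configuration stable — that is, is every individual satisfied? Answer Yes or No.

(0,1)# 0/0 ✓
(0,4)+ 1/1 ✓
(0,5)+ 1/1 ✓
(1,0)# 1/1 ✓
(1,3)+ 1/1 ✓
(2,0)# 2/2 ✓
(2,1)# 2/2 ✓
(2,3)+ 2/2 ✓
(2,5)+ 1/1 ✓
(3,1)# 2/2 ✓
(3,2)# 1/2 ✓
(3,3)+ 3/4 ✓
(3,4)+ 3/3 ✓
(3,5)+ 3/3 ✓
(4,0)# 0/0 ✓
(4,3)+ 2/2 ✓
(4,4)+ 3/3 ✓
(4,5)+ 2/2 ✓
All meet the threshold, so the configuration is stable.

Yes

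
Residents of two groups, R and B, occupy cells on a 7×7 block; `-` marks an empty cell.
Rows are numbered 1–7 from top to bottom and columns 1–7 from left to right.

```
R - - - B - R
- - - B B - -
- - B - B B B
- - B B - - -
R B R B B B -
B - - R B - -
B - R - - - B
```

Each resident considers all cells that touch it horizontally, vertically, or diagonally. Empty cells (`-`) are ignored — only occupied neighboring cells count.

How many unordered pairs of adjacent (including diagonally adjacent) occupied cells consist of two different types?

9

Scan each occupied cell's neighbors to the right and below (and the two forward diagonals) so each pair is counted once.
From row 1: 0 unlike of 2 pairs (running 0/2).
From row 2: 0 unlike of 5 pairs (running 0/7).
From row 3: 0 unlike of 5 pairs (running 0/12).
From row 4: 2 unlike of 7 pairs (running 2/19).
From row 5: 6 unlike of 13 pairs (running 8/32).
From row 6: 1 unlike of 3 pairs (running 9/35).
Total adjacent occupied pairs: 35; unlike-type pairs: 9.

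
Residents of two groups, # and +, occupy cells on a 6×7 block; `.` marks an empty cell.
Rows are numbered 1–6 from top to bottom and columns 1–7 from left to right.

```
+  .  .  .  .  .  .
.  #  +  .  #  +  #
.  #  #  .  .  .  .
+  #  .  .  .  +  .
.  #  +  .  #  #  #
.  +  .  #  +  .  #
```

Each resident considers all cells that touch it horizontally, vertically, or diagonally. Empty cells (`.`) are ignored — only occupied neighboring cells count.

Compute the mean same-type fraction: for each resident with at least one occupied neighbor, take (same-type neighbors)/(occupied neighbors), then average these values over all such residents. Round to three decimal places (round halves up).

0.328

(1,1)+ 0/1
(2,2)# 2/4
(2,3)+ 0/3
(2,5)# 0/1
(2,6)+ 0/2
(2,7)# 0/1
(3,2)# 3/5
(3,3)# 3/4
(4,1)+ 0/3
(4,2)# 3/5
(4,6)+ 0/3
(5,2)# 1/4
(5,3)+ 1/4
(5,5)# 2/4
(5,6)# 3/5
(5,7)# 2/3
(6,2)+ 1/2
(6,4)# 1/3
(6,5)+ 0/3
(6,7)# 2/2
Sum over 20 residents: 0/1 + 2/4 + 0/3 + 0/1 + 0/2 + 0/1 + 3/5 + 3/4 + 0/3 + 3/5 + 0/3 + 1/4 + 1/4 + 2/4 + 3/5 + 2/3 + 1/2 + 1/3 + 0/3 + 2/2 = 131/20; mean = 131/20 ÷ 20 = 131/400 = 0.3275 → 0.328.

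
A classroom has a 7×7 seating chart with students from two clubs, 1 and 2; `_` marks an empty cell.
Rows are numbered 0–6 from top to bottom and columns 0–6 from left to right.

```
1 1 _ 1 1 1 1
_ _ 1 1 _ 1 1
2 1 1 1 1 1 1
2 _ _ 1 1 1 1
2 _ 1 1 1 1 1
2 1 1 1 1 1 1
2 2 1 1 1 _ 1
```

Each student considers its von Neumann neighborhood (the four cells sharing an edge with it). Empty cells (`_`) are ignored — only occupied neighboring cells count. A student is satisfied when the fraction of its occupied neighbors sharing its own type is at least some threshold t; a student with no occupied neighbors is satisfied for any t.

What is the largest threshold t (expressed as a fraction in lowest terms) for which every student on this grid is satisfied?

Row 0: (0,0)1 1/1 · (0,1)1 1/1 · (0,3)1 2/2 · (0,4)1 2/2 · (0,5)1 3/3 · (0,6)1 2/2
Row 1: (1,2)1 2/2 · (1,3)1 3/3 · (1,5)1 3/3 · (1,6)1 3/3
Row 2: (2,0)2 1/2 · (2,1)1 1/2 · (2,2)1 3/3 · (2,3)1 4/4 · (2,4)1 3/3 · (2,5)1 4/4 · (2,6)1 3/3
Row 3: (3,0)2 2/2 · (3,3)1 3/3 · (3,4)1 4/4 · (3,5)1 4/4 · (3,6)1 3/3
Row 4: (4,0)2 2/2 · (4,2)1 2/2 · (4,3)1 4/4 · (4,4)1 4/4 · (4,5)1 4/4 · (4,6)1 3/3
Row 5: (5,0)2 2/3 · (5,1)1 1/3 · (5,2)1 4/4 · (5,3)1 4/4 · (5,4)1 4/4 · (5,5)1 3/3 · (5,6)1 3/3
Row 6: (6,0)2 2/2 · (6,1)2 1/3 · (6,2)1 2/3 · (6,3)1 3/3 · (6,4)1 2/2 · (6,6)1 1/1
The smallest same-type fraction is 1/3 at (5,1), which reduces to 1/3. Any threshold above that leaves this student unsatisfied.

1/3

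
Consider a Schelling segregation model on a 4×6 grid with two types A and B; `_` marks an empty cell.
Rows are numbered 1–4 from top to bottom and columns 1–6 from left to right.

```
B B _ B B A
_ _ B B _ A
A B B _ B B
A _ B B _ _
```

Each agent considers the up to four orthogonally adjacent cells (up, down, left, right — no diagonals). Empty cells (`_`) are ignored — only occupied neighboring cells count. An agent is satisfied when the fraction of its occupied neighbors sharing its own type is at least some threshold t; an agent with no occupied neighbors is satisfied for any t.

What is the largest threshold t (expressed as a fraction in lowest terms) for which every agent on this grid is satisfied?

1/2

Row 1: (1,1)B 1/1 · (1,2)B 1/1 · (1,4)B 2/2 · (1,5)B 1/2 · (1,6)A 1/2
Row 2: (2,3)B 2/2 · (2,4)B 2/2 · (2,6)A 1/2
Row 3: (3,1)A 1/2 · (3,2)B 1/2 · (3,3)B 3/3 · (3,5)B 1/1 · (3,6)B 1/2
Row 4: (4,1)A 1/1 · (4,3)B 2/2 · (4,4)B 1/1
The smallest same-type fraction is 1/2 at (1,5), which reduces to 1/2. Any threshold above that leaves this agent unsatisfied.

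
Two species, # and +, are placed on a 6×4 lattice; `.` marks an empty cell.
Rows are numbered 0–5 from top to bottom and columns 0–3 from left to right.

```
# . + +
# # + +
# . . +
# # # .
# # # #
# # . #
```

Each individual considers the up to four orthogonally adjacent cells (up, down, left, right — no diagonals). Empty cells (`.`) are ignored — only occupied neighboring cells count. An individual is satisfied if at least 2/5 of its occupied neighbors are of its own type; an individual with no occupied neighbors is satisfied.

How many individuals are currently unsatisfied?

0

Row 0: (0,0)# 1/1 satisfied · (0,2)+ 2/2 satisfied · (0,3)+ 2/2 satisfied
Row 1: (1,0)# 3/3 satisfied · (1,1)# 1/2 satisfied · (1,2)+ 2/3 satisfied · (1,3)+ 3/3 satisfied
Row 2: (2,0)# 2/2 satisfied · (2,3)+ 1/1 satisfied
Row 3: (3,0)# 3/3 satisfied · (3,1)# 3/3 satisfied · (3,2)# 2/2 satisfied
Row 4: (4,0)# 3/3 satisfied · (4,1)# 4/4 satisfied · (4,2)# 3/3 satisfied · (4,3)# 2/2 satisfied
Row 5: (5,0)# 2/2 satisfied · (5,1)# 2/2 satisfied · (5,3)# 1/1 satisfied
Every one meets the threshold.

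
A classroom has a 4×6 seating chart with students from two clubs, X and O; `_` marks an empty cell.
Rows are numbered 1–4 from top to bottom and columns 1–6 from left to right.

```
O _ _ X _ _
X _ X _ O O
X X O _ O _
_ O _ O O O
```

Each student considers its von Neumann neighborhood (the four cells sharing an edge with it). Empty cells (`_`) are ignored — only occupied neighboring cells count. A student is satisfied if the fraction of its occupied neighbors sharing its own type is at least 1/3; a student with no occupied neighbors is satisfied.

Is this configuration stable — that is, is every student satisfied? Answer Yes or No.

(1,1)O 0/1 ✗
(1,4)X 0/0 ✓
(2,1)X 1/2 ✓
(2,3)X 0/1 ✗
(2,5)O 2/2 ✓
(2,6)O 1/1 ✓
(3,1)X 2/2 ✓
(3,2)X 1/3 ✓
(3,3)O 0/2 ✗
(3,5)O 2/2 ✓
(4,2)O 0/1 ✗
(4,4)O 1/1 ✓
(4,5)O 3/3 ✓
(4,6)O 1/1 ✓
For instance (1,1) has only 0/1 same-type neighbors, below 1/3.

No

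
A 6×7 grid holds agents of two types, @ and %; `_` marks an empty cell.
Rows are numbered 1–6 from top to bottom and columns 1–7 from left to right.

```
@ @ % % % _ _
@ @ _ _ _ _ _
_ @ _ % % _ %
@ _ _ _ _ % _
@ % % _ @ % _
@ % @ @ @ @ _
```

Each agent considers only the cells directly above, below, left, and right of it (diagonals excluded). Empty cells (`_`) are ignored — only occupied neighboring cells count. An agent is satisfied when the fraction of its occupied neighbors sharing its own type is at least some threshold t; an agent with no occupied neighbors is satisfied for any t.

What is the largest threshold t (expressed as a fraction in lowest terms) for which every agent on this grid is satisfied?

Row 1: (1,1)@ 2/2 · (1,2)@ 2/3 · (1,3)% 1/2 · (1,4)% 2/2 · (1,5)% 1/1
Row 2: (2,1)@ 2/2 · (2,2)@ 3/3
Row 3: (3,2)@ 1/1 · (3,4)% 1/1 · (3,5)% 1/1 · (3,7)% — no occupied neighbors
Row 4: (4,1)@ 1/1 · (4,6)% 1/1
Row 5: (5,1)@ 2/3 · (5,2)% 2/3 · (5,3)% 1/2 · (5,5)@ 1/2 · (5,6)% 1/3
Row 6: (6,1)@ 1/2 · (6,2)% 1/3 · (6,3)@ 1/3 · (6,4)@ 2/2 · (6,5)@ 3/3 · (6,6)@ 1/2
The smallest same-type fraction is 1/3 at (5,6), which reduces to 1/3. Any threshold above that leaves this agent unsatisfied.

1/3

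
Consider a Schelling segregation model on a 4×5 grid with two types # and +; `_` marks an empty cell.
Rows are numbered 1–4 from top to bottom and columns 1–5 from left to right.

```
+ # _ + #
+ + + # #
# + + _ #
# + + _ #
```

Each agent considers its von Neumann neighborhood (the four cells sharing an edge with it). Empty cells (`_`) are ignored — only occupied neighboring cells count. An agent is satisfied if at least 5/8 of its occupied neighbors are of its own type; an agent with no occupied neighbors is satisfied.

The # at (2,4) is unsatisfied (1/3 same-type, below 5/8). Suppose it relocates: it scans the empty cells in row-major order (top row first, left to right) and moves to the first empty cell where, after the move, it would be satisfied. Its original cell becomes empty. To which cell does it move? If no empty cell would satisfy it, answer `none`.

none

Vacating (2,4). Empty cells in order:
  (1,3): 1/3 same-type → still unsatisfied.
  (3,4): 1/2 same-type → still unsatisfied.
  (4,4): 1/2 same-type → still unsatisfied.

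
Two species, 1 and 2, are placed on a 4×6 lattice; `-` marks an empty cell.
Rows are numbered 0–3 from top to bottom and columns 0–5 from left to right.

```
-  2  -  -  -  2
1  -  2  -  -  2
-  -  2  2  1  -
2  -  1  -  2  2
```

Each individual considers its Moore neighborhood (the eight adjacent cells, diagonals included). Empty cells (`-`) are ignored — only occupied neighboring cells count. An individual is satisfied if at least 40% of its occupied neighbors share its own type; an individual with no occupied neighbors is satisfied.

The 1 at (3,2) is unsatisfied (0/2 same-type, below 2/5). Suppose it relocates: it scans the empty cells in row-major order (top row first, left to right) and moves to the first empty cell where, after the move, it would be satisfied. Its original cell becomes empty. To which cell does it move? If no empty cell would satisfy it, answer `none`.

Vacating (3,2). Empty cells in order:
  (0,0): 1/2 same-type → satisfied — stop here.

(0,0)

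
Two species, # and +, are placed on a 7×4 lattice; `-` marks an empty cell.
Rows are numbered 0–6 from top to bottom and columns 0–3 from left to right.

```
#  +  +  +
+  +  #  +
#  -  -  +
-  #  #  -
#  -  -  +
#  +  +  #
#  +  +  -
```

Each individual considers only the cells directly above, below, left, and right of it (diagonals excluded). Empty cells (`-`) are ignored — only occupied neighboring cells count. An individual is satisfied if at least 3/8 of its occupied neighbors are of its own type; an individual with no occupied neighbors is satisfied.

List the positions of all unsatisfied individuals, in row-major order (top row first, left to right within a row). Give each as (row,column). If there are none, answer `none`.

(0,0), (1,0), (1,2), (2,0), (4,3), (5,3)

(0,0)# 0/2 not
(0,1)+ 2/3 satisfied
(0,2)+ 2/3 satisfied
(0,3)+ 2/2 satisfied
(1,0)+ 1/3 not
(1,1)+ 2/3 satisfied
(1,2)# 0/3 not
(1,3)+ 2/3 satisfied
(2,0)# 0/1 not
(2,3)+ 1/1 satisfied
(3,1)# 1/1 satisfied
(3,2)# 1/1 satisfied
(4,0)# 1/1 satisfied
(4,3)+ 0/1 not
(5,0)# 2/3 satisfied
(5,1)+ 2/3 satisfied
(5,2)+ 2/3 satisfied
(5,3)# 0/2 not
(6,0)# 1/2 satisfied
(6,1)+ 2/3 satisfied
(6,2)+ 2/2 satisfied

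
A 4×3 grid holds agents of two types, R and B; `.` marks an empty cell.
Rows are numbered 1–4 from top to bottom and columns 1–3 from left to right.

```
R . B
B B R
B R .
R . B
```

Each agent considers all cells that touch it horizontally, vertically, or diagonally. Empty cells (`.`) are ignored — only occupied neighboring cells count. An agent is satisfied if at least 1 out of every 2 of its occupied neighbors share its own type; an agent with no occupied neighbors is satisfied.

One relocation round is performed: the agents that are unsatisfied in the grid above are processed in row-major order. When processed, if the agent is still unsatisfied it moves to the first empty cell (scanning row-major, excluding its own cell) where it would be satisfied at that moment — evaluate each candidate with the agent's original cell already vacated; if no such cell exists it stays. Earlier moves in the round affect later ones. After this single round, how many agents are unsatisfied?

1

Initially unsatisfied (in order): (1,1), (2,3), (3,2), (4,3).
  (1,1) → (3,3).
  (2,3): now satisfied by earlier moves; stays.
  (3,2) → (4,2).
  (4,3) → (1,1).
Resulting grid:
B . B
B B R
B . R
R R .
Unsatisfied now: (2,3).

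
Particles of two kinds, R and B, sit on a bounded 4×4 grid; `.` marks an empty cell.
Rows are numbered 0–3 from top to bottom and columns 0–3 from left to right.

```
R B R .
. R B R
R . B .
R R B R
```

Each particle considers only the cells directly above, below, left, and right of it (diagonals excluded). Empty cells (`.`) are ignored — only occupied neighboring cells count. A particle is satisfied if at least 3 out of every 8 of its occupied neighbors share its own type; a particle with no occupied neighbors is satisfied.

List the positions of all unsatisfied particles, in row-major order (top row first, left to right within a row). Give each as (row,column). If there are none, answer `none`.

(0,0), (0,1), (0,2), (1,1), (1,2), (1,3), (3,2), (3,3)

Row 0: (0,0)R 0/1 unhappy · (0,1)B 0/3 unhappy · (0,2)R 0/2 unhappy
Row 1: (1,1)R 0/2 unhappy · (1,2)B 1/4 unhappy · (1,3)R 0/1 unhappy
Row 2: (2,0)R 1/1 ok · (2,2)B 2/2 ok
Row 3: (3,0)R 2/2 ok · (3,1)R 1/2 ok · (3,2)B 1/3 unhappy · (3,3)R 0/1 unhappy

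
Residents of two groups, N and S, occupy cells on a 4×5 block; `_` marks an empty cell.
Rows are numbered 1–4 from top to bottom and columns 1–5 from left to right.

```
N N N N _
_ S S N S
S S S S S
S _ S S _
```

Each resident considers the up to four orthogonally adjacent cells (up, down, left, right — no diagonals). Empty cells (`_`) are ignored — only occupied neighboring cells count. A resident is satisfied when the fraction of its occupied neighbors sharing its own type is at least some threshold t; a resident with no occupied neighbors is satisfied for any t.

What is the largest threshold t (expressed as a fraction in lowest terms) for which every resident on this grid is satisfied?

(1,1)N 1/1
(1,2)N 2/3
(1,3)N 2/3
(1,4)N 2/2
(2,2)S 2/3
(2,3)S 2/4
(2,4)N 1/4
(2,5)S 1/2
(3,1)S 2/2
(3,2)S 3/3
(3,3)S 4/4
(3,4)S 3/4
(3,5)S 2/2
(4,1)S 1/1
(4,3)S 2/2
(4,4)S 2/2
The smallest same-type fraction is 1/4 at (2,4), which reduces to 1/4. Any threshold above that leaves this resident unsatisfied.

1/4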